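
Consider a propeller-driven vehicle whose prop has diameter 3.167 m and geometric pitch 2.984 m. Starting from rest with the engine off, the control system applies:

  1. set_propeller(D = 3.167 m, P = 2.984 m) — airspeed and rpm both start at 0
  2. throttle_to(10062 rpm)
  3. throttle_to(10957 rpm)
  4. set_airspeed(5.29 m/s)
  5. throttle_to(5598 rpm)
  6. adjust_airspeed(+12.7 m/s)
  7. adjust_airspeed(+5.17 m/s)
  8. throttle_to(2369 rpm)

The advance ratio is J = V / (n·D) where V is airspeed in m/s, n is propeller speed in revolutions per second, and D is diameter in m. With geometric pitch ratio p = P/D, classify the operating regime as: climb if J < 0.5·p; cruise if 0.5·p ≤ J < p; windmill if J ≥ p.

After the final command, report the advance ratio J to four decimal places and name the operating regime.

set_propeller: D = 3.167 m, P = 2.984 m (p = P/D = 0.942217); state ← (V=0, rpm=0)
throttle_to(10062): rpm ← 10062
throttle_to(10957): rpm ← 10957
set_airspeed(5.29): V ← 5.29 m/s
throttle_to(5598): rpm ← 5598
adjust_airspeed(+12.7): V ← 5.29 +12.7 = 17.99 m/s
adjust_airspeed(+5.17): V ← 17.99 +5.17 = 23.16 m/s
throttle_to(2369): rpm ← 2369
final state: V = 23.16 m/s, rpm = 2369 → n = rpm/60 = 39.483333 rev/s
J = V / (n·D) = 23.16 / (39.483333 × 3.167) = 0.185215
regime bands: climb J<0.4711 | cruise [0.4711, 0.9422) | windmill J≥0.9422
J = 0.1852 → climb

J = 0.1852, regime = climb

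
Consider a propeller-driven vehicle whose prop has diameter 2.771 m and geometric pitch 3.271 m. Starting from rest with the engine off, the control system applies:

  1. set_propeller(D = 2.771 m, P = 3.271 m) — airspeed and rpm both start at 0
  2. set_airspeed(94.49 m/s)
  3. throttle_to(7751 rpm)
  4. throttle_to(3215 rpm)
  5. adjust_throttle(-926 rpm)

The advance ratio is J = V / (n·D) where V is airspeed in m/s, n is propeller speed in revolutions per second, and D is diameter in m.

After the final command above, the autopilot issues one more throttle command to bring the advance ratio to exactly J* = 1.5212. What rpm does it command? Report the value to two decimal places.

set_propeller: D = 2.771 m, P = 3.271 m (p = P/D = 1.180440); state ← (V=0, rpm=0)
set_airspeed(94.49): V ← 94.49 m/s
throttle_to(7751): rpm ← 7751
throttle_to(3215): rpm ← 3215
adjust_throttle(-926): rpm ← 3215 -926 = 2289
final state: V = 94.49 m/s, rpm = 2289 → n = rpm/60 = 38.150000 rev/s
target J* = 1.5212; solve J* = V/(n·D) for n: n = V/(J*·D) = 94.49/(1.5212 × 2.771) = 22.416252 rev/s
rpm = 60·n = 1344.975139

rpm = 1344.98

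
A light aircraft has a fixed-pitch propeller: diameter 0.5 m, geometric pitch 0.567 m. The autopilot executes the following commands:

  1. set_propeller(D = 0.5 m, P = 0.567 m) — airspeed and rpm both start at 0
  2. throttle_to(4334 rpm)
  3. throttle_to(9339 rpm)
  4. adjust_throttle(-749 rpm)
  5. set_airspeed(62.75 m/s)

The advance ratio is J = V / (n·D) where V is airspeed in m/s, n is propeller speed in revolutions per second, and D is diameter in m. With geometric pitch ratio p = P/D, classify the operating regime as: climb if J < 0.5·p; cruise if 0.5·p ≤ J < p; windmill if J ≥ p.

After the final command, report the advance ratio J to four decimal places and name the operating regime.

set_propeller: D = 0.5 m, P = 0.567 m (p = P/D = 1.134000); state ← (V=0, rpm=0)
throttle_to(4334): rpm ← 4334
throttle_to(9339): rpm ← 9339
adjust_throttle(-749): rpm ← 9339 -749 = 8590
set_airspeed(62.75): V ← 62.75 m/s
final state: V = 62.75 m/s, rpm = 8590 → n = rpm/60 = 143.166667 rev/s
J = V / (n·D) = 62.75 / (143.166667 × 0.5) = 0.876601
regime bands: climb J<0.5670 | cruise [0.5670, 1.1340) | windmill J≥1.1340
J = 0.8766 → cruise

J = 0.8766, regime = cruise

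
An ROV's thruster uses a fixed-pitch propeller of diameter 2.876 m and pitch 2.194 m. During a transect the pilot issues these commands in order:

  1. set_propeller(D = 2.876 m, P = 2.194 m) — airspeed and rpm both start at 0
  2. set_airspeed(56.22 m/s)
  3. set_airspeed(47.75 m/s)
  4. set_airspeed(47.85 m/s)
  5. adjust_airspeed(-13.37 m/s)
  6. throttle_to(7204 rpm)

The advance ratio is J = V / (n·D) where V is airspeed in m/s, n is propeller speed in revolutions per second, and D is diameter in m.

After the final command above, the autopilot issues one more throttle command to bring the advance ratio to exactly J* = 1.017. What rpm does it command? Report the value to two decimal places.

rpm = 707.31

set_propeller: D = 2.876 m, P = 2.194 m (p = P/D = 0.762865); state ← (V=0, rpm=0)
set_airspeed(56.22): V ← 56.22 m/s
set_airspeed(47.75): V ← 47.75 m/s
set_airspeed(47.85): V ← 47.85 m/s
adjust_airspeed(-13.37): V ← 47.85 -13.37 = 34.48 m/s
throttle_to(7204): rpm ← 7204
final state: V = 34.48 m/s, rpm = 7204 → n = rpm/60 = 120.066667 rev/s
target J* = 1.017; solve J* = V/(n·D) for n: n = V/(J*·D) = 34.48/(1.017 × 2.876) = 11.788469 rev/s
rpm = 60·n = 707.308167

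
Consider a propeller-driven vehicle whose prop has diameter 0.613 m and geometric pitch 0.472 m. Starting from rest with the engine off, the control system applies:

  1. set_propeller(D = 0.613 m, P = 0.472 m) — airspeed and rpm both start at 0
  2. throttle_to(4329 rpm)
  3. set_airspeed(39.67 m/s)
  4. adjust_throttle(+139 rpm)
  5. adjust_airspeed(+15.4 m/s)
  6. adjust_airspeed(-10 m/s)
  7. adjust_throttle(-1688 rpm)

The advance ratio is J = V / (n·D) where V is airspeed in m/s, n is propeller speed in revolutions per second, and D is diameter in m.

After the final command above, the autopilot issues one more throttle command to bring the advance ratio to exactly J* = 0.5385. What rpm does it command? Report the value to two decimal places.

set_propeller: D = 0.613 m, P = 0.472 m (p = P/D = 0.769984); state ← (V=0, rpm=0)
throttle_to(4329): rpm ← 4329
set_airspeed(39.67): V ← 39.67 m/s
adjust_throttle(+139): rpm ← 4329 +139 = 4468
adjust_airspeed(+15.4): V ← 39.67 +15.4 = 55.07 m/s
adjust_airspeed(-10): V ← 55.07 -10 = 45.07 m/s
adjust_throttle(-1688): rpm ← 4468 -1688 = 2780
final state: V = 45.07 m/s, rpm = 2780 → n = rpm/60 = 46.333333 rev/s
target J* = 0.5385; solve J* = V/(n·D) for n: n = V/(J*·D) = 45.07/(0.5385 × 0.613) = 136.534177 rev/s
rpm = 60·n = 8192.050603

rpm = 8192.05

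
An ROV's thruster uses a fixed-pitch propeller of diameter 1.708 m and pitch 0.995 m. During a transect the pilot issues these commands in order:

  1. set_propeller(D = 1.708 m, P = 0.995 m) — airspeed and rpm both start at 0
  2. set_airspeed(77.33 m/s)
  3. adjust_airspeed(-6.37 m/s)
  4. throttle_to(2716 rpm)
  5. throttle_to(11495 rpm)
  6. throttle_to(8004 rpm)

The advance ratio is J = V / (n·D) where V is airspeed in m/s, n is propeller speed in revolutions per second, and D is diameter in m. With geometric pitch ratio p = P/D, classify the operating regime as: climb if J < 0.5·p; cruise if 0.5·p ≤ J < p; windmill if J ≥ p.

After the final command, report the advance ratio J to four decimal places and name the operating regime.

set_propeller: D = 1.708 m, P = 0.995 m (p = P/D = 0.582553); state ← (V=0, rpm=0)
set_airspeed(77.33): V ← 77.33 m/s
adjust_airspeed(-6.37): V ← 77.33 -6.37 = 70.96 m/s
throttle_to(2716): rpm ← 2716
throttle_to(11495): rpm ← 11495
throttle_to(8004): rpm ← 8004
final state: V = 70.96 m/s, rpm = 8004 → n = rpm/60 = 133.400000 rev/s
J = V / (n·D) = 70.96 / (133.400000 × 1.708) = 0.311437
regime bands: climb J<0.2913 | cruise [0.2913, 0.5826) | windmill J≥0.5826
J = 0.3114 → cruise

J = 0.3114, regime = cruise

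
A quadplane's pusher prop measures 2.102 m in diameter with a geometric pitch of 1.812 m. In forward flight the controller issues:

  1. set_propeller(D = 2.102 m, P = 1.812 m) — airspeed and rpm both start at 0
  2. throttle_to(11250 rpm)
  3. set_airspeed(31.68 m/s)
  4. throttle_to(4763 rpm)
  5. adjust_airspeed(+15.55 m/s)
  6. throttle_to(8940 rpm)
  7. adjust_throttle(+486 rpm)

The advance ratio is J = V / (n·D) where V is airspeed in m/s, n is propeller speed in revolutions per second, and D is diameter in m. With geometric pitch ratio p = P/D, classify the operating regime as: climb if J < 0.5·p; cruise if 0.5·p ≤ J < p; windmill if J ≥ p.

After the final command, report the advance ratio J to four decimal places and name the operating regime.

set_propeller: D = 2.102 m, P = 1.812 m (p = P/D = 0.862036); state ← (V=0, rpm=0)
throttle_to(11250): rpm ← 11250
set_airspeed(31.68): V ← 31.68 m/s
throttle_to(4763): rpm ← 4763
adjust_airspeed(+15.55): V ← 31.68 +15.55 = 47.23 m/s
throttle_to(8940): rpm ← 8940
adjust_throttle(+486): rpm ← 8940 +486 = 9426
final state: V = 47.23 m/s, rpm = 9426 → n = rpm/60 = 157.100000 rev/s
J = V / (n·D) = 47.23 / (157.100000 × 2.102) = 0.143024
regime bands: climb J<0.4310 | cruise [0.4310, 0.8620) | windmill J≥0.8620
J = 0.1430 → climb

J = 0.1430, regime = climb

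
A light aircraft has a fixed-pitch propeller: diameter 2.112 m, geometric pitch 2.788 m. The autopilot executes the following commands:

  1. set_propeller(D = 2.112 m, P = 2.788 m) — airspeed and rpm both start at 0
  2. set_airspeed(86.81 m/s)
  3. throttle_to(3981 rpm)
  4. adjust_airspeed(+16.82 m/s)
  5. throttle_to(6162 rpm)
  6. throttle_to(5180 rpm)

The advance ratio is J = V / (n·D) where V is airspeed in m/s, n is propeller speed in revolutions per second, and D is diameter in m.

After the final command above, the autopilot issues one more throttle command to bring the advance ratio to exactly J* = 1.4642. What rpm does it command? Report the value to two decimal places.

set_propeller: D = 2.112 m, P = 2.788 m (p = P/D = 1.320076); state ← (V=0, rpm=0)
set_airspeed(86.81): V ← 86.81 m/s
throttle_to(3981): rpm ← 3981
adjust_airspeed(+16.82): V ← 86.81 +16.82 = 103.63 m/s
throttle_to(6162): rpm ← 6162
throttle_to(5180): rpm ← 5180
final state: V = 103.63 m/s, rpm = 5180 → n = rpm/60 = 86.333333 rev/s
target J* = 1.4642; solve J* = V/(n·D) for n: n = V/(J*·D) = 103.63/(1.4642 × 2.112) = 33.511293 rev/s
rpm = 60·n = 2010.677565

rpm = 2010.68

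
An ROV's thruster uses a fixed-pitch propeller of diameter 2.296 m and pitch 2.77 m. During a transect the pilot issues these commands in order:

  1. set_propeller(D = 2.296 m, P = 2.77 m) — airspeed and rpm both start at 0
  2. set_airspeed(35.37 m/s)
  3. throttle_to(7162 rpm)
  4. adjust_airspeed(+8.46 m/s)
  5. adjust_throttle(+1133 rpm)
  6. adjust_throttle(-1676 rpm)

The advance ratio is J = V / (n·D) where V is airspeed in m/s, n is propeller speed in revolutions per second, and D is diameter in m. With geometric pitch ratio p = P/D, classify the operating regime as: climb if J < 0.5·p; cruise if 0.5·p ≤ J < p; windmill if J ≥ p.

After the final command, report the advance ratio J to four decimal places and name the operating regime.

J = 0.1730, regime = climb

set_propeller: D = 2.296 m, P = 2.77 m (p = P/D = 1.206446); state ← (V=0, rpm=0)
set_airspeed(35.37): V ← 35.37 m/s
throttle_to(7162): rpm ← 7162
adjust_airspeed(+8.46): V ← 35.37 +8.46 = 43.83 m/s
adjust_throttle(+1133): rpm ← 7162 +1133 = 8295
adjust_throttle(-1676): rpm ← 8295 -1676 = 6619
final state: V = 43.83 m/s, rpm = 6619 → n = rpm/60 = 110.316667 rev/s
J = V / (n·D) = 43.83 / (110.316667 × 2.296) = 0.173045
regime bands: climb J<0.6032 | cruise [0.6032, 1.2064) | windmill J≥1.2064
J = 0.1730 → climb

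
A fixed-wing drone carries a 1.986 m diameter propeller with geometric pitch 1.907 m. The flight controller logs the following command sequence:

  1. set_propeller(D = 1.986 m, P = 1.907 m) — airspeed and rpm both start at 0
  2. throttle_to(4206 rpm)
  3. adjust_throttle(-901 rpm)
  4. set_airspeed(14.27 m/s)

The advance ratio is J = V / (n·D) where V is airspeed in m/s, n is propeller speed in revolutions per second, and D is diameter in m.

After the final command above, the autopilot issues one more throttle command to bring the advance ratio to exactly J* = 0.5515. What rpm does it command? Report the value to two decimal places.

rpm = 781.72

set_propeller: D = 1.986 m, P = 1.907 m (p = P/D = 0.960222); state ← (V=0, rpm=0)
throttle_to(4206): rpm ← 4206
adjust_throttle(-901): rpm ← 4206 -901 = 3305
set_airspeed(14.27): V ← 14.27 m/s
final state: V = 14.27 m/s, rpm = 3305 → n = rpm/60 = 55.083333 rev/s
target J* = 0.5515; solve J* = V/(n·D) for n: n = V/(J*·D) = 14.27/(0.5515 × 1.986) = 13.028644 rev/s
rpm = 60·n = 781.718631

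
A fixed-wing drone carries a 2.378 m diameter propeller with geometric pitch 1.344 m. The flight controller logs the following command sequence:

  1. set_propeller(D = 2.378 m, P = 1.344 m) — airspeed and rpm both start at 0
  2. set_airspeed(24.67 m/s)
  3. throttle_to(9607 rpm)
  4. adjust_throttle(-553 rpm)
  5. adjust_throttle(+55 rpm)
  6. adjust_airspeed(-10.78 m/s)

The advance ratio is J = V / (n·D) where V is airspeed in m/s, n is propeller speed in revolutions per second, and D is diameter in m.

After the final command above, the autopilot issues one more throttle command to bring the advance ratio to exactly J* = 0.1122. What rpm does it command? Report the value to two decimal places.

set_propeller: D = 2.378 m, P = 1.344 m (p = P/D = 0.565181); state ← (V=0, rpm=0)
set_airspeed(24.67): V ← 24.67 m/s
throttle_to(9607): rpm ← 9607
adjust_throttle(-553): rpm ← 9607 -553 = 9054
adjust_throttle(+55): rpm ← 9054 +55 = 9109
adjust_airspeed(-10.78): V ← 24.67 -10.78 = 13.89 m/s
final state: V = 13.89 m/s, rpm = 9109 → n = rpm/60 = 151.816667 rev/s
target J* = 0.1122; solve J* = V/(n·D) for n: n = V/(J*·D) = 13.89/(0.1122 × 2.378) = 52.059206 rev/s
rpm = 60·n = 3123.552349

rpm = 3123.55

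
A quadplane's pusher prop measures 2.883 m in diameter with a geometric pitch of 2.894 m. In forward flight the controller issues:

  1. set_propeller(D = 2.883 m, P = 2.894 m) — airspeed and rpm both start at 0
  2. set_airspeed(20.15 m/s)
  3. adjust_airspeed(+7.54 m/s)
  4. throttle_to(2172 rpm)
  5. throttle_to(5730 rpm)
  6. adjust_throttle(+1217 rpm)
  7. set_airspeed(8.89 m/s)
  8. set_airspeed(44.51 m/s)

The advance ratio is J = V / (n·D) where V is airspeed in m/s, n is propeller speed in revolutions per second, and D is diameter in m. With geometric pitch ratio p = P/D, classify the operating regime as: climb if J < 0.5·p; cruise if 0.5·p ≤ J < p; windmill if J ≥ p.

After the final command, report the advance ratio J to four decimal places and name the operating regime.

J = 0.1333, regime = climb

set_propeller: D = 2.883 m, P = 2.894 m (p = P/D = 1.003815); state ← (V=0, rpm=0)
set_airspeed(20.15): V ← 20.15 m/s
adjust_airspeed(+7.54): V ← 20.15 +7.54 = 27.69 m/s
throttle_to(2172): rpm ← 2172
throttle_to(5730): rpm ← 5730
adjust_throttle(+1217): rpm ← 5730 +1217 = 6947
set_airspeed(8.89): V ← 8.89 m/s
set_airspeed(44.51): V ← 44.51 m/s
final state: V = 44.51 m/s, rpm = 6947 → n = rpm/60 = 115.783333 rev/s
J = V / (n·D) = 44.51 / (115.783333 × 2.883) = 0.133342
regime bands: climb J<0.5019 | cruise [0.5019, 1.0038) | windmill J≥1.0038
J = 0.1333 → climb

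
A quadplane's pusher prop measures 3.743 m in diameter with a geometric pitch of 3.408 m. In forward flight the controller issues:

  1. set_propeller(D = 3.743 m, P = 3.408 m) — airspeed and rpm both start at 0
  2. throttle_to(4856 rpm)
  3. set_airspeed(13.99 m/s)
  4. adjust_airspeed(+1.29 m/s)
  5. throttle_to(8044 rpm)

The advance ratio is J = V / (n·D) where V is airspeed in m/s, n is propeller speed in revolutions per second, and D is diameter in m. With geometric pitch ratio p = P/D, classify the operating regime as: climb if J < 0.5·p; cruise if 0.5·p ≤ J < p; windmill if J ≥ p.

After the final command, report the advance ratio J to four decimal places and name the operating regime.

J = 0.0304, regime = climb

set_propeller: D = 3.743 m, P = 3.408 m (p = P/D = 0.910500); state ← (V=0, rpm=0)
throttle_to(4856): rpm ← 4856
set_airspeed(13.99): V ← 13.99 m/s
adjust_airspeed(+1.29): V ← 13.99 +1.29 = 15.28 m/s
throttle_to(8044): rpm ← 8044
final state: V = 15.28 m/s, rpm = 8044 → n = rpm/60 = 134.066667 rev/s
J = V / (n·D) = 15.28 / (134.066667 × 3.743) = 0.030450
regime bands: climb J<0.4552 | cruise [0.4552, 0.9105) | windmill J≥0.9105
J = 0.0304 → climb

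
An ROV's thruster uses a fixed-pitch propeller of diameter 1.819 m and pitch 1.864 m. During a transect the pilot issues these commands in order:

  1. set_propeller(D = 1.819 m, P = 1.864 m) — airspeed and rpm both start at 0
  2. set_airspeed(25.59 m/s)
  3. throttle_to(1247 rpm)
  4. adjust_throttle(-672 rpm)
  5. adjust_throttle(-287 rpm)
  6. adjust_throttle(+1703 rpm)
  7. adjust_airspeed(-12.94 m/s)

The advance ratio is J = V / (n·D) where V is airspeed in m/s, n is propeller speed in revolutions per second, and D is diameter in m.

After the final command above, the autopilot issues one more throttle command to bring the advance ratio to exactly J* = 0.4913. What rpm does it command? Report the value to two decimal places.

rpm = 849.30

set_propeller: D = 1.819 m, P = 1.864 m (p = P/D = 1.024739); state ← (V=0, rpm=0)
set_airspeed(25.59): V ← 25.59 m/s
throttle_to(1247): rpm ← 1247
adjust_throttle(-672): rpm ← 1247 -672 = 575
adjust_throttle(-287): rpm ← 575 -287 = 288
adjust_throttle(+1703): rpm ← 288 +1703 = 1991
adjust_airspeed(-12.94): V ← 25.59 -12.94 = 12.65 m/s
final state: V = 12.65 m/s, rpm = 1991 → n = rpm/60 = 33.183333 rev/s
target J* = 0.4913; solve J* = V/(n·D) for n: n = V/(J*·D) = 12.65/(0.4913 × 1.819) = 14.155039 rev/s
rpm = 60·n = 849.302324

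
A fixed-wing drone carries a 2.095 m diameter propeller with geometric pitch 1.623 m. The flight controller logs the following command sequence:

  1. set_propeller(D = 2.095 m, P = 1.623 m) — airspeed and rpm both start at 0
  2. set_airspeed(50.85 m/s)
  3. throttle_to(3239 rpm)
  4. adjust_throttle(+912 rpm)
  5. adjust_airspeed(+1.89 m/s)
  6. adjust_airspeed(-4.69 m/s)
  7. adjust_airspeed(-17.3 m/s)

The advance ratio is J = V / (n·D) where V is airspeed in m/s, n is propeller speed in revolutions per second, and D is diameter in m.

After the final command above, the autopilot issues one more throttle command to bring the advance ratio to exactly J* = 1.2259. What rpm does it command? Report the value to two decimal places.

rpm = 718.39

set_propeller: D = 2.095 m, P = 1.623 m (p = P/D = 0.774702); state ← (V=0, rpm=0)
set_airspeed(50.85): V ← 50.85 m/s
throttle_to(3239): rpm ← 3239
adjust_throttle(+912): rpm ← 3239 +912 = 4151
adjust_airspeed(+1.89): V ← 50.85 +1.89 = 52.74 m/s
adjust_airspeed(-4.69): V ← 52.74 -4.69 = 48.05 m/s
adjust_airspeed(-17.3): V ← 48.05 -17.3 = 30.75 m/s
final state: V = 30.75 m/s, rpm = 4151 → n = rpm/60 = 69.183333 rev/s
target J* = 1.2259; solve J* = V/(n·D) for n: n = V/(J*·D) = 30.75/(1.2259 × 2.095) = 11.973085 rev/s
rpm = 60·n = 718.385070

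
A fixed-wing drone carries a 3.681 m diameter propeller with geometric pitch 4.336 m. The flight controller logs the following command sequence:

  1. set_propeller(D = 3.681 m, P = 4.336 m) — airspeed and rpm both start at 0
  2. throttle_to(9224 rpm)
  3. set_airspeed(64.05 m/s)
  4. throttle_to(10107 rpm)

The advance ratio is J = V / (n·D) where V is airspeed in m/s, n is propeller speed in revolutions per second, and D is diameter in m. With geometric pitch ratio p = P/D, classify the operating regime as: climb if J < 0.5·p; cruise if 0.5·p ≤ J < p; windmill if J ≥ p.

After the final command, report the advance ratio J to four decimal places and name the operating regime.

set_propeller: D = 3.681 m, P = 4.336 m (p = P/D = 1.177941); state ← (V=0, rpm=0)
throttle_to(9224): rpm ← 9224
set_airspeed(64.05): V ← 64.05 m/s
throttle_to(10107): rpm ← 10107
final state: V = 64.05 m/s, rpm = 10107 → n = rpm/60 = 168.450000 rev/s
J = V / (n·D) = 64.05 / (168.450000 × 3.681) = 0.103296
regime bands: climb J<0.5890 | cruise [0.5890, 1.1779) | windmill J≥1.1779
J = 0.1033 → climb

J = 0.1033, regime = climb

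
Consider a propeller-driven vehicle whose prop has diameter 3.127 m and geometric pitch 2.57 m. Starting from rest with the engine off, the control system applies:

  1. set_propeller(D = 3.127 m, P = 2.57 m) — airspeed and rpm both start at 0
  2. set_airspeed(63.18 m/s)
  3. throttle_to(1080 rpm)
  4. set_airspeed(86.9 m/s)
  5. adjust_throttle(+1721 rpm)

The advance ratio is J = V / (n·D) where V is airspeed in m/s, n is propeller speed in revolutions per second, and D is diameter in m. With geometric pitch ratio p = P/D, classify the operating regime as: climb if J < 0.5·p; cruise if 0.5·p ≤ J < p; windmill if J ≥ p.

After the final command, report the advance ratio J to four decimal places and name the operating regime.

set_propeller: D = 3.127 m, P = 2.57 m (p = P/D = 0.821874); state ← (V=0, rpm=0)
set_airspeed(63.18): V ← 63.18 m/s
throttle_to(1080): rpm ← 1080
set_airspeed(86.9): V ← 86.9 m/s
adjust_throttle(+1721): rpm ← 1080 +1721 = 2801
final state: V = 86.9 m/s, rpm = 2801 → n = rpm/60 = 46.683333 rev/s
J = V / (n·D) = 86.9 / (46.683333 × 3.127) = 0.595292
regime bands: climb J<0.4109 | cruise [0.4109, 0.8219) | windmill J≥0.8219
J = 0.5953 → cruise

J = 0.5953, regime = cruise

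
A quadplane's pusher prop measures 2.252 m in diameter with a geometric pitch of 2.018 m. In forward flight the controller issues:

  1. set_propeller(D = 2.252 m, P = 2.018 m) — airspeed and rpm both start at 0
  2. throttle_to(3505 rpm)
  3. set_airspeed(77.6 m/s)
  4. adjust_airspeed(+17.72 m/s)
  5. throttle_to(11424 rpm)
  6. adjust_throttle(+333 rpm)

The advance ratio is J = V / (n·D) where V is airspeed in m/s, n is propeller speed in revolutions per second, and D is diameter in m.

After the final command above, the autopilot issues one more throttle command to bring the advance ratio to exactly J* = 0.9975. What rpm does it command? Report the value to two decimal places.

rpm = 2545.97

set_propeller: D = 2.252 m, P = 2.018 m (p = P/D = 0.896092); state ← (V=0, rpm=0)
throttle_to(3505): rpm ← 3505
set_airspeed(77.6): V ← 77.6 m/s
adjust_airspeed(+17.72): V ← 77.6 +17.72 = 95.32 m/s
throttle_to(11424): rpm ← 11424
adjust_throttle(+333): rpm ← 11424 +333 = 11757
final state: V = 95.32 m/s, rpm = 11757 → n = rpm/60 = 195.950000 rev/s
target J* = 0.9975; solve J* = V/(n·D) for n: n = V/(J*·D) = 95.32/(0.9975 × 2.252) = 42.432903 rev/s
rpm = 60·n = 2545.974172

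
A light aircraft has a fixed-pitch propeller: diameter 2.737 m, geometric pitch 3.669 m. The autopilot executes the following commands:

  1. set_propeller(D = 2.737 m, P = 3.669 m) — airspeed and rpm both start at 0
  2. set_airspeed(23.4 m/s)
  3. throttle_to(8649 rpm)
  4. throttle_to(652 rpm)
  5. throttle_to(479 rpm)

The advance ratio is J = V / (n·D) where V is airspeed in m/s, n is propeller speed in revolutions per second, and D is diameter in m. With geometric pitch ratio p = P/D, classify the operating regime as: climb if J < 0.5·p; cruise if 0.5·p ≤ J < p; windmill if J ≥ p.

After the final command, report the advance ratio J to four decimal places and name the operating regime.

J = 1.0709, regime = cruise

set_propeller: D = 2.737 m, P = 3.669 m (p = P/D = 1.340519); state ← (V=0, rpm=0)
set_airspeed(23.4): V ← 23.4 m/s
throttle_to(8649): rpm ← 8649
throttle_to(652): rpm ← 652
throttle_to(479): rpm ← 479
final state: V = 23.4 m/s, rpm = 479 → n = rpm/60 = 7.983333 rev/s
J = V / (n·D) = 23.4 / (7.983333 × 2.737) = 1.070919
regime bands: climb J<0.6703 | cruise [0.6703, 1.3405) | windmill J≥1.3405
J = 1.0709 → cruise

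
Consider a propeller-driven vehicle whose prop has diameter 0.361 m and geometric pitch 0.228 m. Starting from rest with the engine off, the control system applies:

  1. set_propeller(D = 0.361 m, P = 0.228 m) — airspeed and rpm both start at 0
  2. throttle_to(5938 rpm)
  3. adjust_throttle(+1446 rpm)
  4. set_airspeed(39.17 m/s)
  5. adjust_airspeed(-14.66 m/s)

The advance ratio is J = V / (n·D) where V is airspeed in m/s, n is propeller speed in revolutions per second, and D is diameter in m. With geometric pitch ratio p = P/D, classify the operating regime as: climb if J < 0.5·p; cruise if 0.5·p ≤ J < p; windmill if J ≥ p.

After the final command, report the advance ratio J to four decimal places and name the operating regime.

set_propeller: D = 0.361 m, P = 0.228 m (p = P/D = 0.631579); state ← (V=0, rpm=0)
throttle_to(5938): rpm ← 5938
adjust_throttle(+1446): rpm ← 5938 +1446 = 7384
set_airspeed(39.17): V ← 39.17 m/s
adjust_airspeed(-14.66): V ← 39.17 -14.66 = 24.51 m/s
final state: V = 24.51 m/s, rpm = 7384 → n = rpm/60 = 123.066667 rev/s
J = V / (n·D) = 24.51 / (123.066667 × 0.361) = 0.551691
regime bands: climb J<0.3158 | cruise [0.3158, 0.6316) | windmill J≥0.6316
J = 0.5517 → cruise

J = 0.5517, regime = cruise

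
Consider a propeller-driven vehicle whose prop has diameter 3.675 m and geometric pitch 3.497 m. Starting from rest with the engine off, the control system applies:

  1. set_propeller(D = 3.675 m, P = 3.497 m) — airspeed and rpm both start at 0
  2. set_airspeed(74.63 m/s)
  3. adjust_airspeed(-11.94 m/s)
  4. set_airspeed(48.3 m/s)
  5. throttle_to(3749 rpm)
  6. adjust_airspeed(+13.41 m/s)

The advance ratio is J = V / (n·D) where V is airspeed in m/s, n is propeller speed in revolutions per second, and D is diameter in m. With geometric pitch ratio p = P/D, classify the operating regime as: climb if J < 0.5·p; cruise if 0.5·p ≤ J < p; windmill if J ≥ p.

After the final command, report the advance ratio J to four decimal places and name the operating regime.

set_propeller: D = 3.675 m, P = 3.497 m (p = P/D = 0.951565); state ← (V=0, rpm=0)
set_airspeed(74.63): V ← 74.63 m/s
adjust_airspeed(-11.94): V ← 74.63 -11.94 = 62.69 m/s
set_airspeed(48.3): V ← 48.3 m/s
throttle_to(3749): rpm ← 3749
adjust_airspeed(+13.41): V ← 48.3 +13.41 = 61.71 m/s
final state: V = 61.71 m/s, rpm = 3749 → n = rpm/60 = 62.483333 rev/s
J = V / (n·D) = 61.71 / (62.483333 × 3.675) = 0.268741
regime bands: climb J<0.4758 | cruise [0.4758, 0.9516) | windmill J≥0.9516
J = 0.2687 → climb

J = 0.2687, regime = climb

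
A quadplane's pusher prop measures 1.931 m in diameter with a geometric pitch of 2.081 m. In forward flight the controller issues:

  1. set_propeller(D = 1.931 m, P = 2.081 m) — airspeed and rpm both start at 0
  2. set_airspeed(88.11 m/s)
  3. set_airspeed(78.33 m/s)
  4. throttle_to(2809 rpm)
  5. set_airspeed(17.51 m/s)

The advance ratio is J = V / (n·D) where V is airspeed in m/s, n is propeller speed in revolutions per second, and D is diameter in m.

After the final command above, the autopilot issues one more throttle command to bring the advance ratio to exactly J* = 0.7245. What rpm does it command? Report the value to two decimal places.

set_propeller: D = 1.931 m, P = 2.081 m (p = P/D = 1.077680); state ← (V=0, rpm=0)
set_airspeed(88.11): V ← 88.11 m/s
set_airspeed(78.33): V ← 78.33 m/s
throttle_to(2809): rpm ← 2809
set_airspeed(17.51): V ← 17.51 m/s
final state: V = 17.51 m/s, rpm = 2809 → n = rpm/60 = 46.816667 rev/s
target J* = 0.7245; solve J* = V/(n·D) for n: n = V/(J*·D) = 17.51/(0.7245 × 1.931) = 12.515998 rev/s
rpm = 60·n = 750.959876

rpm = 750.96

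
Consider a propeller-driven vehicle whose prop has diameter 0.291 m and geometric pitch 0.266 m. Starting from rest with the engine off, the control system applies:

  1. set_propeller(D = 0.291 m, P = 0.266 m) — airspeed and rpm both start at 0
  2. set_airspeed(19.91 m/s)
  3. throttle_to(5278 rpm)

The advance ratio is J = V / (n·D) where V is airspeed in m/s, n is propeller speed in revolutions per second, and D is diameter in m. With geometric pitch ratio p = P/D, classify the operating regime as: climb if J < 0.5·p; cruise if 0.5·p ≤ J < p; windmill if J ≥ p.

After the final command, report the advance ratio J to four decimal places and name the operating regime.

J = 0.7778, regime = cruise

set_propeller: D = 0.291 m, P = 0.266 m (p = P/D = 0.914089); state ← (V=0, rpm=0)
set_airspeed(19.91): V ← 19.91 m/s
throttle_to(5278): rpm ← 5278
final state: V = 19.91 m/s, rpm = 5278 → n = rpm/60 = 87.966667 rev/s
J = V / (n·D) = 19.91 / (87.966667 × 0.291) = 0.777786
regime bands: climb J<0.4570 | cruise [0.4570, 0.9141) | windmill J≥0.9141
J = 0.7778 → cruise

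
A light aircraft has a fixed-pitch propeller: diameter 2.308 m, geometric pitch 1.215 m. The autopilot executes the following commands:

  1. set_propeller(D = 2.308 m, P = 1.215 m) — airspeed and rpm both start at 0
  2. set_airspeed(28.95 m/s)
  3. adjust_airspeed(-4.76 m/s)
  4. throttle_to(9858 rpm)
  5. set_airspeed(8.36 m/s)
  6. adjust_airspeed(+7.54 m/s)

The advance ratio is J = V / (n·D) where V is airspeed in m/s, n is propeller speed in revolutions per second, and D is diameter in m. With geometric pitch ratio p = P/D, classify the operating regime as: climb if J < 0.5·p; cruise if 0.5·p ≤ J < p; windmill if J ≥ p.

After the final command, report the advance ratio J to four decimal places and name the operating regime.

J = 0.0419, regime = climb

set_propeller: D = 2.308 m, P = 1.215 m (p = P/D = 0.526430); state ← (V=0, rpm=0)
set_airspeed(28.95): V ← 28.95 m/s
adjust_airspeed(-4.76): V ← 28.95 -4.76 = 24.19 m/s
throttle_to(9858): rpm ← 9858
set_airspeed(8.36): V ← 8.36 m/s
adjust_airspeed(+7.54): V ← 8.36 +7.54 = 15.9 m/s
final state: V = 15.9 m/s, rpm = 9858 → n = rpm/60 = 164.300000 rev/s
J = V / (n·D) = 15.9 / (164.300000 × 2.308) = 0.041930
regime bands: climb J<0.2632 | cruise [0.2632, 0.5264) | windmill J≥0.5264
J = 0.0419 → climb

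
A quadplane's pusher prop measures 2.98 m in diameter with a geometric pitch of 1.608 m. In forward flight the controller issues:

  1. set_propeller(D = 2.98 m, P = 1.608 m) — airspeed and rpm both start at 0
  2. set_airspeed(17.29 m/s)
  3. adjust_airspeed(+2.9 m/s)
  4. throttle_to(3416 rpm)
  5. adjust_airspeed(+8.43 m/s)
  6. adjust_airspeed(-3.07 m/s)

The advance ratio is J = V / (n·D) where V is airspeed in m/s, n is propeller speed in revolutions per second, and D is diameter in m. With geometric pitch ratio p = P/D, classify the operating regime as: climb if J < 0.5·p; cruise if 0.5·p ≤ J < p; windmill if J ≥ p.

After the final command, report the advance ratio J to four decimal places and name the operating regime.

set_propeller: D = 2.98 m, P = 1.608 m (p = P/D = 0.539597); state ← (V=0, rpm=0)
set_airspeed(17.29): V ← 17.29 m/s
adjust_airspeed(+2.9): V ← 17.29 +2.9 = 20.19 m/s
throttle_to(3416): rpm ← 3416
adjust_airspeed(+8.43): V ← 20.19 +8.43 = 28.62 m/s
adjust_airspeed(-3.07): V ← 28.62 -3.07 = 25.55 m/s
final state: V = 25.55 m/s, rpm = 3416 → n = rpm/60 = 56.933333 rev/s
J = V / (n·D) = 25.55 / (56.933333 × 2.98) = 0.150594
regime bands: climb J<0.2698 | cruise [0.2698, 0.5396) | windmill J≥0.5396
J = 0.1506 → climb

J = 0.1506, regime = climb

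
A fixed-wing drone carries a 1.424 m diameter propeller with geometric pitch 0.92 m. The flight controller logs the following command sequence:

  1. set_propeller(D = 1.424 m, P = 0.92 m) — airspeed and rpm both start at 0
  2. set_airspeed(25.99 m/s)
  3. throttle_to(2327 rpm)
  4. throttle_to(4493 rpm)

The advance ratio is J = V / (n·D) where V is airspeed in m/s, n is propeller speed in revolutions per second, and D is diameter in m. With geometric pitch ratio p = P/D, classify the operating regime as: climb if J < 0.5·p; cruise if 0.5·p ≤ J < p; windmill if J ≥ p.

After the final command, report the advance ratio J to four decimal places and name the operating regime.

J = 0.2437, regime = climb

set_propeller: D = 1.424 m, P = 0.92 m (p = P/D = 0.646067); state ← (V=0, rpm=0)
set_airspeed(25.99): V ← 25.99 m/s
throttle_to(2327): rpm ← 2327
throttle_to(4493): rpm ← 4493
final state: V = 25.99 m/s, rpm = 4493 → n = rpm/60 = 74.883333 rev/s
J = V / (n·D) = 25.99 / (74.883333 × 1.424) = 0.243731
regime bands: climb J<0.3230 | cruise [0.3230, 0.6461) | windmill J≥0.6461
J = 0.2437 → climb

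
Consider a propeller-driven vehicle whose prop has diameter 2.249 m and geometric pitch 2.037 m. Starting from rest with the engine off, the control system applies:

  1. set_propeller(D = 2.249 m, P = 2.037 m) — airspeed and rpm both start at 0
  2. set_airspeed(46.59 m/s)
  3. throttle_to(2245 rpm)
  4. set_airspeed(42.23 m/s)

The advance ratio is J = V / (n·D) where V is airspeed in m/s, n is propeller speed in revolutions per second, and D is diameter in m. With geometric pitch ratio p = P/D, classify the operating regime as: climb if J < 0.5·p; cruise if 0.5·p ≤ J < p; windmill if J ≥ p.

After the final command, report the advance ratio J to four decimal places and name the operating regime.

set_propeller: D = 2.249 m, P = 2.037 m (p = P/D = 0.905736); state ← (V=0, rpm=0)
set_airspeed(46.59): V ← 46.59 m/s
throttle_to(2245): rpm ← 2245
set_airspeed(42.23): V ← 42.23 m/s
final state: V = 42.23 m/s, rpm = 2245 → n = rpm/60 = 37.416667 rev/s
J = V / (n·D) = 42.23 / (37.416667 × 2.249) = 0.501841
regime bands: climb J<0.4529 | cruise [0.4529, 0.9057) | windmill J≥0.9057
J = 0.5018 → cruise

J = 0.5018, regime = cruise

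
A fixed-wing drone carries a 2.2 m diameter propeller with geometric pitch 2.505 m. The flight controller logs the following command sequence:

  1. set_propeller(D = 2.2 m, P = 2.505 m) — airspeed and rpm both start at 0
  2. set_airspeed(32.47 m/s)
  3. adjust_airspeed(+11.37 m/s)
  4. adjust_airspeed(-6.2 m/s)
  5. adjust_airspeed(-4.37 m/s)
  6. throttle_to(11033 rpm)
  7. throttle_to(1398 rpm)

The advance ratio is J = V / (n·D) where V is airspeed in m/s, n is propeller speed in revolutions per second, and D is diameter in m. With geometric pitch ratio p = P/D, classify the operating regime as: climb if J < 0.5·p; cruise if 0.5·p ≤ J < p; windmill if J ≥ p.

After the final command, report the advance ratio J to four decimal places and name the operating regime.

J = 0.6490, regime = cruise

set_propeller: D = 2.2 m, P = 2.505 m (p = P/D = 1.138636); state ← (V=0, rpm=0)
set_airspeed(32.47): V ← 32.47 m/s
adjust_airspeed(+11.37): V ← 32.47 +11.37 = 43.84 m/s
adjust_airspeed(-6.2): V ← 43.84 -6.2 = 37.64 m/s
adjust_airspeed(-4.37): V ← 37.64 -4.37 = 33.27 m/s
throttle_to(11033): rpm ← 11033
throttle_to(1398): rpm ← 1398
final state: V = 33.27 m/s, rpm = 1398 → n = rpm/60 = 23.300000 rev/s
J = V / (n·D) = 33.27 / (23.300000 × 2.2) = 0.649044
regime bands: climb J<0.5693 | cruise [0.5693, 1.1386) | windmill J≥1.1386
J = 0.6490 → cruise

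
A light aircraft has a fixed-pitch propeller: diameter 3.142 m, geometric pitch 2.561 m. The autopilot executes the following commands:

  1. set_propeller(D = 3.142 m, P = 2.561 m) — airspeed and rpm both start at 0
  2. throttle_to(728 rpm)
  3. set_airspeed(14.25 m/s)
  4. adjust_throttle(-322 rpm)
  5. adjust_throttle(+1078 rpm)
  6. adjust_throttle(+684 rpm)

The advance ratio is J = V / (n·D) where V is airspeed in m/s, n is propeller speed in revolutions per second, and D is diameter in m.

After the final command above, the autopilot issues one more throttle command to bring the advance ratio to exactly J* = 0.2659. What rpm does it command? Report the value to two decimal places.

set_propeller: D = 3.142 m, P = 2.561 m (p = P/D = 0.815086); state ← (V=0, rpm=0)
throttle_to(728): rpm ← 728
set_airspeed(14.25): V ← 14.25 m/s
adjust_throttle(-322): rpm ← 728 -322 = 406
adjust_throttle(+1078): rpm ← 406 +1078 = 1484
adjust_throttle(+684): rpm ← 1484 +684 = 2168
final state: V = 14.25 m/s, rpm = 2168 → n = rpm/60 = 36.133333 rev/s
target J* = 0.2659; solve J* = V/(n·D) for n: n = V/(J*·D) = 14.25/(0.2659 × 3.142) = 17.056517 rev/s
rpm = 60·n = 1023.391008

rpm = 1023.39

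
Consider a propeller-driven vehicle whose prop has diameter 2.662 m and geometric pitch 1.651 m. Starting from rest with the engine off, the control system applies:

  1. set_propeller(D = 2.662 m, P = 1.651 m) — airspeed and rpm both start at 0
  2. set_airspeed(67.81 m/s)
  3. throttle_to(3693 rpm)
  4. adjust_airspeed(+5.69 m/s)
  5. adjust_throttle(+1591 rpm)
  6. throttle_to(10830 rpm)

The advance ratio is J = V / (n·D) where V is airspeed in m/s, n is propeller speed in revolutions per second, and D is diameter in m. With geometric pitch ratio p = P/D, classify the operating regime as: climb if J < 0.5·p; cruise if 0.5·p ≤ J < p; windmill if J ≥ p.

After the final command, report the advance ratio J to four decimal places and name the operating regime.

set_propeller: D = 2.662 m, P = 1.651 m (p = P/D = 0.620210); state ← (V=0, rpm=0)
set_airspeed(67.81): V ← 67.81 m/s
throttle_to(3693): rpm ← 3693
adjust_airspeed(+5.69): V ← 67.81 +5.69 = 73.5 m/s
adjust_throttle(+1591): rpm ← 3693 +1591 = 5284
throttle_to(10830): rpm ← 10830
final state: V = 73.5 m/s, rpm = 10830 → n = rpm/60 = 180.500000 rev/s
J = V / (n·D) = 73.5 / (180.500000 × 2.662) = 0.152969
regime bands: climb J<0.3101 | cruise [0.3101, 0.6202) | windmill J≥0.6202
J = 0.1530 → climb

J = 0.1530, regime = climb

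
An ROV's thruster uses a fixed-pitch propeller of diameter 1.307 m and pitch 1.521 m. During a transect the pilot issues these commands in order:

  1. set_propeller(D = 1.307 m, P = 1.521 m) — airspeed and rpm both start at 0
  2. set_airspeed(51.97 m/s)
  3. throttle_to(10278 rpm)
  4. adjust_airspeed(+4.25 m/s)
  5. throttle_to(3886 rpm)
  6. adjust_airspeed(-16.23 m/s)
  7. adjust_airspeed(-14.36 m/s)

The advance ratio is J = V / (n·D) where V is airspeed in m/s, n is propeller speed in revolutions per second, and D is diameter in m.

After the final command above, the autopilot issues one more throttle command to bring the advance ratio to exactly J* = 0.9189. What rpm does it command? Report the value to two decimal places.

rpm = 1280.43

set_propeller: D = 1.307 m, P = 1.521 m (p = P/D = 1.163734); state ← (V=0, rpm=0)
set_airspeed(51.97): V ← 51.97 m/s
throttle_to(10278): rpm ← 10278
adjust_airspeed(+4.25): V ← 51.97 +4.25 = 56.22 m/s
throttle_to(3886): rpm ← 3886
adjust_airspeed(-16.23): V ← 56.22 -16.23 = 39.99 m/s
adjust_airspeed(-14.36): V ← 39.99 -14.36 = 25.63 m/s
final state: V = 25.63 m/s, rpm = 3886 → n = rpm/60 = 64.766667 rev/s
target J* = 0.9189; solve J* = V/(n·D) for n: n = V/(J*·D) = 25.63/(0.9189 × 1.307) = 21.340509 rev/s
rpm = 60·n = 1280.430520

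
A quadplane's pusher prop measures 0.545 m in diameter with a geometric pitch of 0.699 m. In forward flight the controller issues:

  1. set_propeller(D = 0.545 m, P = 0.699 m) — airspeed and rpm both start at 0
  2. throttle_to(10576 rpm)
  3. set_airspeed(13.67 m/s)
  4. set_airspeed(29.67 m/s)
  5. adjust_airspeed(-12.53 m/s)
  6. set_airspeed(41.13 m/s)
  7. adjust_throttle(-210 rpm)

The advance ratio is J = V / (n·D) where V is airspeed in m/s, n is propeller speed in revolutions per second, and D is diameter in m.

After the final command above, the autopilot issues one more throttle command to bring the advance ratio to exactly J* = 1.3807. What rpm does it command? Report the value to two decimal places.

set_propeller: D = 0.545 m, P = 0.699 m (p = P/D = 1.282569); state ← (V=0, rpm=0)
throttle_to(10576): rpm ← 10576
set_airspeed(13.67): V ← 13.67 m/s
set_airspeed(29.67): V ← 29.67 m/s
adjust_airspeed(-12.53): V ← 29.67 -12.53 = 17.14 m/s
set_airspeed(41.13): V ← 41.13 m/s
adjust_throttle(-210): rpm ← 10576 -210 = 10366
final state: V = 41.13 m/s, rpm = 10366 → n = rpm/60 = 172.766667 rev/s
target J* = 1.3807; solve J* = V/(n·D) for n: n = V/(J*·D) = 41.13/(1.3807 × 0.545) = 54.659151 rev/s
rpm = 60·n = 3279.549065

rpm = 3279.55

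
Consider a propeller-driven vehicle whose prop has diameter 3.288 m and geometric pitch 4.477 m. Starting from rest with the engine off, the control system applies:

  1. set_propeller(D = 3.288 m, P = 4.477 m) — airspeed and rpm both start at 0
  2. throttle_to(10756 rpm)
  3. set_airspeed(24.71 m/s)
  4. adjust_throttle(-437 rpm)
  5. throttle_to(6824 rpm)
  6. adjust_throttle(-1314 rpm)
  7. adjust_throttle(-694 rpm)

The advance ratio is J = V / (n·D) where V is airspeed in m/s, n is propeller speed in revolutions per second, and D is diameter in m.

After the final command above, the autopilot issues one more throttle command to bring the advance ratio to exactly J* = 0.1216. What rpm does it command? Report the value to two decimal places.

rpm = 3708.16

set_propeller: D = 3.288 m, P = 4.477 m (p = P/D = 1.361618); state ← (V=0, rpm=0)
throttle_to(10756): rpm ← 10756
set_airspeed(24.71): V ← 24.71 m/s
adjust_throttle(-437): rpm ← 10756 -437 = 10319
throttle_to(6824): rpm ← 6824
adjust_throttle(-1314): rpm ← 6824 -1314 = 5510
adjust_throttle(-694): rpm ← 5510 -694 = 4816
final state: V = 24.71 m/s, rpm = 4816 → n = rpm/60 = 80.266667 rev/s
target J* = 0.1216; solve J* = V/(n·D) for n: n = V/(J*·D) = 24.71/(0.1216 × 3.288) = 61.802688 rev/s
rpm = 60·n = 3708.161256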